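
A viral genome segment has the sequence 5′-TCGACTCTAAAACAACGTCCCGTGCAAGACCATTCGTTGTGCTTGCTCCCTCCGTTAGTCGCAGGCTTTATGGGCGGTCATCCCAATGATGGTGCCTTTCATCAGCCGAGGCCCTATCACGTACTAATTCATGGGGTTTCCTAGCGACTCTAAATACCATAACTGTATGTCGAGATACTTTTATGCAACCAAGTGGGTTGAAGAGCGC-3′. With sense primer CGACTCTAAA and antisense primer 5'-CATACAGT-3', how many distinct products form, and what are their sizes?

Two products: 168 bp, 25 bp

The forward primer CGACTCTAAA matches the top strand at positions 2–11, 145–154.
The reverse primer's reverse complement is ACTGTATG, matching at positions 162–169.
Each forward site pairs with the reverse site to give a product ending at position 169: sizes 168, 25 bp.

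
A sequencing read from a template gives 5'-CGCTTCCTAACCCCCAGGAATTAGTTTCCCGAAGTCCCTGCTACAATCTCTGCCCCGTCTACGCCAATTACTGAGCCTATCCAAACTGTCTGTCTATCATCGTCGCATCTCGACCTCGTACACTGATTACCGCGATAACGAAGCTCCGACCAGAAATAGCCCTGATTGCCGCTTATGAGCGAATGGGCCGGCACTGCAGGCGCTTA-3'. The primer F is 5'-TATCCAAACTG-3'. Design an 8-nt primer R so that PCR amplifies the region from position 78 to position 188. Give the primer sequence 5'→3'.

5'-GCCCATTC-3'

The product's 3' end on the top strand is position 188.
The reverse primer anneals to the top strand over positions 181–188, i.e. to GAATGGGC.
Its sequence written 5'→3' is the reverse complement: GCCCATTC.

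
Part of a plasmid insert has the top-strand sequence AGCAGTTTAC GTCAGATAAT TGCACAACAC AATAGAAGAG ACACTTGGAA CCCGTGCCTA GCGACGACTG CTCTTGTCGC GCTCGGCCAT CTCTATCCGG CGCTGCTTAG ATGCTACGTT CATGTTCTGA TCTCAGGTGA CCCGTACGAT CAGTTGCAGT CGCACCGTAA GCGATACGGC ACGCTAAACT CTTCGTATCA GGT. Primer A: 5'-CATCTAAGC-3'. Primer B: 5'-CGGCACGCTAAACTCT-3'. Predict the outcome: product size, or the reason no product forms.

No product — the primers' 3' ends point away from each other.

Primer A (CATCTAAGC) has reverse complement GCTTAGATG, which matches the top strand at positions 105–113; primer A anneals to the top strand there with its 3' end pointing upstream toward position 105.
Primer B (CGGCACGCTAAACTCT) matches the top strand directly at positions 177–192; it anneals to the bottom strand with its 3' end pointing downstream toward position 192.
The 3' ends diverge (primer A extends toward position 1, primer B toward position 203), so the primers never converge on a shared product.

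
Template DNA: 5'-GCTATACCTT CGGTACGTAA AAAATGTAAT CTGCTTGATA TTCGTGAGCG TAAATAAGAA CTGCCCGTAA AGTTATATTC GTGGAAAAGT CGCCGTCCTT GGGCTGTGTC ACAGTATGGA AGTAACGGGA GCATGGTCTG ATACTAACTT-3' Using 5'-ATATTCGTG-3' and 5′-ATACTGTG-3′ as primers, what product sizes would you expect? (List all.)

The forward primer ATATTCGTG matches the top strand at positions 38–46, 75–83.
The reverse primer's reverse complement is CACAGTAT, matching at positions 110–117.
Each forward site pairs with the reverse site to give a product ending at position 117: sizes 80, 43 bp.

80 bp, 43 bp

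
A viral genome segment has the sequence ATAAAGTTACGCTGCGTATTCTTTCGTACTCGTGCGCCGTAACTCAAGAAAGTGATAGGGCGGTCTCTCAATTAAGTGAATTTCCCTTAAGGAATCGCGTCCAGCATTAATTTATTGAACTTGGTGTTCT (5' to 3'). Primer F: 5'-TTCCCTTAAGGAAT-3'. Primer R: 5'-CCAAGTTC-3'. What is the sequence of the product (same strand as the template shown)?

5'-TTCCCTTAAGGAATCGCGTCCAGCATTAATTTATTGAACTTGG-3'

Forward primer TTCCCTTAAGGAAT is found on the top strand at positions 82–95.
Taking the reverse complement of CCAAGTTC gives GAACTTGG, found at positions 117–124 on the template; the primer anneals here to the top strand with its 3' end pointing upstream.
The product is the template from position 82 through 124 (43 bp).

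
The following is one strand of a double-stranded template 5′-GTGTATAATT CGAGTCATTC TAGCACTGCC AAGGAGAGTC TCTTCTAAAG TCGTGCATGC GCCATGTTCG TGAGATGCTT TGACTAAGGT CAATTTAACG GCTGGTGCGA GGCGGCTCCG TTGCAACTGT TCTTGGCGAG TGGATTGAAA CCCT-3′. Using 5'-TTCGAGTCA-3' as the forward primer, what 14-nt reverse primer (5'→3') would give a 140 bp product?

The forward primer binds at positions 9–17, so a 140 bp product ends at position 9 + 140 − 1 = 148.
The reverse primer anneals to the top strand over positions 135–148, i.e. to GGCGAGTGGATTGA.
Its sequence written 5'→3' is the reverse complement: TCAATCCACTCGCC.

5'-TCAATCCACTCGCC-3'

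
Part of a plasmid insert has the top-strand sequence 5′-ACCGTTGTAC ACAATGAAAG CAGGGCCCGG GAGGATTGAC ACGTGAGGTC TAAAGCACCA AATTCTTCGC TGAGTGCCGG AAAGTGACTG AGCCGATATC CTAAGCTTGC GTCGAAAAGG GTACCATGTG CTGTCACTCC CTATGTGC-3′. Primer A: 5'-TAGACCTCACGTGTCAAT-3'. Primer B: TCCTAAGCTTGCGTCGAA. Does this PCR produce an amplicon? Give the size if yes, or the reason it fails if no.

No product — the primers' 3' ends point away from each other.

Primer A (TAGACCTCACGTGTCAAT) has reverse complement ATTGACACGTGAGGTCTA, which matches the top strand at positions 35–52; primer A anneals to the top strand there with its 3' end pointing upstream toward position 35.
Primer B (TCCTAAGCTTGCGTCGAA) matches the top strand directly at positions 99–116; it anneals to the bottom strand with its 3' end pointing downstream toward position 116.
The 3' ends diverge (primer A extends toward position 1, primer B toward position 148), so the primers never converge on a shared product.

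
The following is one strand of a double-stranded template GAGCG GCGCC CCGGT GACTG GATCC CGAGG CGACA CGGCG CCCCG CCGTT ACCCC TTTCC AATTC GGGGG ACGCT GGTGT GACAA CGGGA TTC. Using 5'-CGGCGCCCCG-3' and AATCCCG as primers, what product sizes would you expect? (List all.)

89 bp, 57 bp

The forward primer CGGCGCCCCG matches the top strand at positions 4–13, 36–45.
The reverse primer's reverse complement is CGGGATT, matching at positions 86–92.
Each forward site pairs with the reverse site to give a product ending at position 92: sizes 89, 57 bp.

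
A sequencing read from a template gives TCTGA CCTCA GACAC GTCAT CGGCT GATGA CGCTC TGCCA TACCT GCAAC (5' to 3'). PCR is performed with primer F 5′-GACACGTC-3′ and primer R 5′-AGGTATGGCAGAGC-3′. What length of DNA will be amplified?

35 bp

Scanning the template, GACACGTC occurs at positions 11–18; this primer anneals to the bottom strand there with its 3' end pointing downstream.
Taking the reverse complement of AGGTATGGCAGAGC gives GCTCTGCCATACCT, found at positions 32–45 on the template; the primer anneals here to the top strand with its 3' end pointing upstream.
The product runs from position 11 to position 45, so its length is 45 − 11 + 1 = 35 bp.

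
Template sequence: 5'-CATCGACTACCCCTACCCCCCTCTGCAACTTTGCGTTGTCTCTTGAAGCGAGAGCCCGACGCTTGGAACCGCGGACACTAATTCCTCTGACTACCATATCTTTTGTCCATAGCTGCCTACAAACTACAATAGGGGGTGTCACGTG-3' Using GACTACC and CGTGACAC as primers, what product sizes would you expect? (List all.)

The forward primer GACTACC matches the top strand at positions 5–11, 89–95.
The reverse primer's reverse complement is GTGTCACG, matching at positions 136–143.
Each forward site pairs with the reverse site to give a product ending at position 143: sizes 139, 55 bp.

139 bp, 55 bp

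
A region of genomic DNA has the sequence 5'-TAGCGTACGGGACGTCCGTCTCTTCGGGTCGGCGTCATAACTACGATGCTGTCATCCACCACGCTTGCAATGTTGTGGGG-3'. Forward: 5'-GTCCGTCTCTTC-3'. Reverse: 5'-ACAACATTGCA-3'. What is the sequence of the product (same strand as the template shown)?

Forward primer GTCCGTCTCTTC is found on the top strand at positions 14–25.
The reverse primer's reverse complement is TGCAATGTTGT, which matches the template at positions 66–76.
The product is the template from position 14 through 76 (63 bp).

5'-GTCCGTCTCTTCGGGTCGGCGTCATAACTACGATGCTGTCATCCACCACGCTTGCAATGTTGT-3'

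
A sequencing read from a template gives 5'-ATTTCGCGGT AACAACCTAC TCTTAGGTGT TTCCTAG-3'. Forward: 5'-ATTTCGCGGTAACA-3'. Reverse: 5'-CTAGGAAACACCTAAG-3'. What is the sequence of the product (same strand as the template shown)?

5'-ATTTCGCGGTAACAACCTACTCTTAGGTGTTTCCTAG-3'

Forward primer ATTTCGCGGTAACA is found on the top strand at positions 1–14.
Reverse complement of the reverse primer: CTTAGGTGTTTCCTAG. This occurs on the top strand at positions 22–37.
The product is the template from position 1 through 37 (37 bp).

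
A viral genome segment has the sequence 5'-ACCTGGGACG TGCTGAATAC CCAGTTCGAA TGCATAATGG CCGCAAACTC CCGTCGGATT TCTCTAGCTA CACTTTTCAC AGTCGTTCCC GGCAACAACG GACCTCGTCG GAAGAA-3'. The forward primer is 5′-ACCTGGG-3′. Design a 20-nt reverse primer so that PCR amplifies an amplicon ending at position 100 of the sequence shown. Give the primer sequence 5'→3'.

5'-CGTTGTTGCCGGGAACGACT-3'

The forward primer binds at positions 1–7; the product's 3' end on the top strand is position 100.
The reverse primer anneals to the top strand over positions 81–100, i.e. to AGTCGTTCCCGGCAACAACG.
Its sequence written 5'→3' is the reverse complement: CGTTGTTGCCGGGAACGACT.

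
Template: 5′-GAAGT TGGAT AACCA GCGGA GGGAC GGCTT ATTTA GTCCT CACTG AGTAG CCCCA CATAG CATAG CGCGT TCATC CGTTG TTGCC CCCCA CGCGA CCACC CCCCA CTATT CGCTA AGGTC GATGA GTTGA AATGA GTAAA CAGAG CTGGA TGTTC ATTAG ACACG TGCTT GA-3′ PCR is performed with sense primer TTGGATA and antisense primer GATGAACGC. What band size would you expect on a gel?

The forward primer matches the template at positions 5–11.
The reverse primer's reverse complement is GCGTTCATC, which matches the template at positions 67–75.
Product length = (reverse-primer end) − (forward-primer start) + 1 = 75 − 5 + 1 = 71 bp.

71 bp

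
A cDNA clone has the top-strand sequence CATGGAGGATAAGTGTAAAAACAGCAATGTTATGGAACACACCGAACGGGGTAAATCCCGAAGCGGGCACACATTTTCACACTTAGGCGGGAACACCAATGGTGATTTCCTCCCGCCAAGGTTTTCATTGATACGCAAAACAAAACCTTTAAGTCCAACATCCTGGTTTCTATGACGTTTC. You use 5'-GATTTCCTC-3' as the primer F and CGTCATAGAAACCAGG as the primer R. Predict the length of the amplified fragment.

74 bp

Scanning the template, GATTTCCTC occurs at positions 104–112; this primer anneals to the bottom strand there with its 3' end pointing downstream.
Reverse complement of the reverse primer: CCTGGTTTCTATGACG. This occurs on the top strand at positions 162–177.
Product length = (reverse-primer end) − (forward-primer start) + 1 = 177 − 104 + 1 = 74 bp.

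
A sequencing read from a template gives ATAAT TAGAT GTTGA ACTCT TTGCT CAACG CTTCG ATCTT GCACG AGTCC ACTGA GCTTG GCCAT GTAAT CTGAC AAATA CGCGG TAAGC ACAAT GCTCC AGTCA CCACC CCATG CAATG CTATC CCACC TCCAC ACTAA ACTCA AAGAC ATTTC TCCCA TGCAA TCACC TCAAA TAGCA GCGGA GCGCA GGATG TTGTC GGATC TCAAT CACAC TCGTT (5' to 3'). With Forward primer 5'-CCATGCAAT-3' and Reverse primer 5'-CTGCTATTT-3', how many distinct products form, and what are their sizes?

Two products: 71 bp, 24 bp

The forward primer CCATGCAAT matches the top strand at positions 111–119, 158–166.
The reverse primer's reverse complement is AAATAGCAG, matching at positions 173–181.
Each forward site pairs with the reverse site to give a product ending at position 181: sizes 71, 24 bp.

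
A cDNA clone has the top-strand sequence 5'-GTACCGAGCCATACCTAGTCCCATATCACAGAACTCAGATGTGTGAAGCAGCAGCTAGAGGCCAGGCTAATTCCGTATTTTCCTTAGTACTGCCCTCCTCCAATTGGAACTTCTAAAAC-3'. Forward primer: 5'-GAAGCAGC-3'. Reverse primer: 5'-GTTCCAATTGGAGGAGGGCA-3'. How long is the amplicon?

66 bp

The forward primer matches the template at positions 45–52.
Taking the reverse complement of GTTCCAATTGGAGGAGGGCA gives TGCCCTCCTCCAATTGGAAC, found at positions 91–110 on the template; the primer anneals here to the top strand with its 3' end pointing upstream.
The product runs from position 45 to position 110, so its length is 110 − 45 + 1 = 66 bp.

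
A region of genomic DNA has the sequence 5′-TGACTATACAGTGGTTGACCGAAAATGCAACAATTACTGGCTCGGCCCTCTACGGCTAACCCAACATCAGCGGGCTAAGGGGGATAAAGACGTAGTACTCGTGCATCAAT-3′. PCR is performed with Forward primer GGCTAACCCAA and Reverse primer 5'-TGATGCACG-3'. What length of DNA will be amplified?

Scanning the template, GGCTAACCCAA occurs at positions 54–64; this primer anneals to the bottom strand there with its 3' end pointing downstream.
Reverse complement of the reverse primer: CGTGCATCA. This occurs on the top strand at positions 100–108.
The product runs from position 54 to position 108, so its length is 108 − 54 + 1 = 55 bp.

55 bp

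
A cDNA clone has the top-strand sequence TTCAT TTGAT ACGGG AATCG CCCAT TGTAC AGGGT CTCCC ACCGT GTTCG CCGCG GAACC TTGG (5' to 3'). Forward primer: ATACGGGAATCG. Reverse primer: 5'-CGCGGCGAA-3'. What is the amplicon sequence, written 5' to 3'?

The forward primer matches the template at positions 9–20.
Taking the reverse complement of CGCGGCGAA gives TTCGCCGCG, found at positions 47–55 on the template; the primer anneals here to the top strand with its 3' end pointing upstream.
The product is the template from position 9 through 55 (47 bp).

5'-ATACGGGAATCGCCCATTGTACAGGGTCTCCCACCGTGTTCGCCGCG-3'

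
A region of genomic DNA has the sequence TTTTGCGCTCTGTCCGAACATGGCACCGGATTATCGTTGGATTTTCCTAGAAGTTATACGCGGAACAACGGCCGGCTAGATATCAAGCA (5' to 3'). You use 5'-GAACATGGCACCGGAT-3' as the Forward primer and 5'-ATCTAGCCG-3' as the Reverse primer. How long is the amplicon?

66 bp

Forward primer GAACATGGCACCGGAT is found on the top strand at positions 16–31.
Reverse complement of the reverse primer: CGGCTAGAT. This occurs on the top strand at positions 73–81.
Amplicon spans positions 16–81: 66 bp.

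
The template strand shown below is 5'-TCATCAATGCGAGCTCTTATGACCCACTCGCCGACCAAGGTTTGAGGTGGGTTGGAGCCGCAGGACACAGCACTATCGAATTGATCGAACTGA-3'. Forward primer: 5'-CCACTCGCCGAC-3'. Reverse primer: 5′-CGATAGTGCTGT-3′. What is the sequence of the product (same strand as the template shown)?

5'-CCACTCGCCGACCAAGGTTTGAGGTGGGTTGGAGCCGCAGGACACAGCACTATCG-3'

Scanning the template, CCACTCGCCGAC occurs at positions 24–35; this primer anneals to the bottom strand there with its 3' end pointing downstream.
Reverse complement of the reverse primer: ACAGCACTATCG. This occurs on the top strand at positions 67–78.
The product is the template from position 24 through 78 (55 bp).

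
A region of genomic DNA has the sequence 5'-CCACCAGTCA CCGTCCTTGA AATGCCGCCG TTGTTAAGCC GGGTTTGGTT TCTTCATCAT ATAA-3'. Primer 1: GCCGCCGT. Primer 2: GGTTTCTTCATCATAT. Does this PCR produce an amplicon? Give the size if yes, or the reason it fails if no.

No product — both primers anneal to the same strand and extend in the same direction.

Primer 1 (GCCGCCGT) matches the top strand at positions 24–31 (3' end points downstream).
Primer 2 (GGTTTCTTCATCATAT) also matches the top strand directly, at positions 47–62 — its reverse complement ATATGATGAAGAAACC is not present.
Both primers anneal to the bottom strand with 3' ends pointing the same way, so neither can prime synthesis back toward the other.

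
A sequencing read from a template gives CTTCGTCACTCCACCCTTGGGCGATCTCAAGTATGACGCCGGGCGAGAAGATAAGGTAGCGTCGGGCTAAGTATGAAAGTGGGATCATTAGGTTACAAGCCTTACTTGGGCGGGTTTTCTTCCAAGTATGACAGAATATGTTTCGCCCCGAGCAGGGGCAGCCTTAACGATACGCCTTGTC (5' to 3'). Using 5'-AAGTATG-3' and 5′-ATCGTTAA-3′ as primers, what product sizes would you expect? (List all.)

143 bp, 103 bp, 48 bp

The forward primer AAGTATG matches the top strand at positions 29–35, 69–75, 124–130.
The reverse primer's reverse complement is TTAACGAT, matching at positions 164–171.
Each forward site pairs with the reverse site to give a product ending at position 171: sizes 143, 103, 48 bp.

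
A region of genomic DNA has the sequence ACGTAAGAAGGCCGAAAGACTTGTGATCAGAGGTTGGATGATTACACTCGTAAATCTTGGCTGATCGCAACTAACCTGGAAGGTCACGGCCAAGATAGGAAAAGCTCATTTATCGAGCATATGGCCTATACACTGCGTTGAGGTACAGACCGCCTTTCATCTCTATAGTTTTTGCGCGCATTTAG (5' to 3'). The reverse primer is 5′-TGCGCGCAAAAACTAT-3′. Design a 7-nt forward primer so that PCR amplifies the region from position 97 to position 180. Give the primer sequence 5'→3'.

5'-AGGAAAA-3'

The reverse primer's reverse complement ATAGTTTTTGCGCGCA matches the template at positions 165–180; the product starts at position 97.
The forward primer is identical to the top strand over positions 97–103: AGGAAAA.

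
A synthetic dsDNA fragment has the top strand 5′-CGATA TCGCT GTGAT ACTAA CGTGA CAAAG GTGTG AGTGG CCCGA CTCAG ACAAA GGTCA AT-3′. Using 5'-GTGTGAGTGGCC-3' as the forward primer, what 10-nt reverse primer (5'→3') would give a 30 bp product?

5'-TGACCTTTGT-3'

The forward primer binds at positions 31–42, so a 30 bp product ends at position 31 + 30 − 1 = 60.
The reverse primer anneals to the top strand over positions 51–60, i.e. to ACAAAGGTCA.
Its sequence written 5'→3' is the reverse complement: TGACCTTTGT.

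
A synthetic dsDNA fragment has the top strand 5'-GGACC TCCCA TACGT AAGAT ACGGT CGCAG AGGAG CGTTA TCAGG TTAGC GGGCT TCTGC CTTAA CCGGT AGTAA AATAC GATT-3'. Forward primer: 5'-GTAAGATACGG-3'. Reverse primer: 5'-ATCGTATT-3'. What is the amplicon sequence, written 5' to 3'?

5'-GTAAGATACGGTCGCAGAGGAGCGTTATCAGGTTAGCGGGCTTCTGCCTTAACCGGTAGTAAAATACGAT-3'

Scanning the template, GTAAGATACGG occurs at positions 14–24; this primer anneals to the bottom strand there with its 3' end pointing downstream.
Reverse complement of the reverse primer: AATACGAT. This occurs on the top strand at positions 76–83.
The product is the template from position 14 through 83 (70 bp).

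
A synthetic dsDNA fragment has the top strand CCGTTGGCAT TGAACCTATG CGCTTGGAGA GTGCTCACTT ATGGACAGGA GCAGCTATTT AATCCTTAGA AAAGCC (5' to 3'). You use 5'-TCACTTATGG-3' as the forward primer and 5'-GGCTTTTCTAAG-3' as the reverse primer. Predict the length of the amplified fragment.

42 bp

Forward primer TCACTTATGG is found on the top strand at positions 35–44.
Reverse complement of the reverse primer: CTTAGAAAAGCC. This occurs on the top strand at positions 65–76.
Amplicon spans positions 35–76: 42 bp.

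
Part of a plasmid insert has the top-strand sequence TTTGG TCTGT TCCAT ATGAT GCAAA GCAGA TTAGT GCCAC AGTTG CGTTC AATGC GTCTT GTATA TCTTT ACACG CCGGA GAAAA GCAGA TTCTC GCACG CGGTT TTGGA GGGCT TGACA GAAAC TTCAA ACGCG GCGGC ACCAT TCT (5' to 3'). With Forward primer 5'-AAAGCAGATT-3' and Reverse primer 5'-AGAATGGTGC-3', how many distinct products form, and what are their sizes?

Two products: 126 bp, 66 bp

The forward primer AAAGCAGATT matches the top strand at positions 23–32, 83–92.
The reverse primer's reverse complement is GCACCATTCT, matching at positions 139–148.
Each forward site pairs with the reverse site to give a product ending at position 148: sizes 126, 66 bp.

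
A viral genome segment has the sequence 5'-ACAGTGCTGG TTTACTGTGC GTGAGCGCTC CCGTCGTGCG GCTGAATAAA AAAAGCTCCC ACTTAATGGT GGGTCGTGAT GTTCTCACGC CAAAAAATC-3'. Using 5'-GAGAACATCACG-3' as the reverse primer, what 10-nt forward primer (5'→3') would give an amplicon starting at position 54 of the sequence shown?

5'-AGCTCCCACT-3'

The reverse primer's reverse complement CGTGATGTTCTC matches the template at positions 75–86; the product starts at position 54.
The forward primer is identical to the top strand over positions 54–63: AGCTCCCACT.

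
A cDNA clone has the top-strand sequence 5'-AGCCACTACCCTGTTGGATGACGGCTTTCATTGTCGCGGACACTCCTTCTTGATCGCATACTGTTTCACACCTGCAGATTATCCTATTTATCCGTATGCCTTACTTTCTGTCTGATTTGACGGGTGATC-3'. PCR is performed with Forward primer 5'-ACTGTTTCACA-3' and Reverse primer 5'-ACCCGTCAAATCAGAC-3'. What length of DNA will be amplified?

66 bp

Forward primer ACTGTTTCACA is found on the top strand at positions 60–70.
Taking the reverse complement of ACCCGTCAAATCAGAC gives GTCTGATTTGACGGGT, found at positions 110–125 on the template; the primer anneals here to the top strand with its 3' end pointing upstream.
Product length = (reverse-primer end) − (forward-primer start) + 1 = 125 − 60 + 1 = 66 bp.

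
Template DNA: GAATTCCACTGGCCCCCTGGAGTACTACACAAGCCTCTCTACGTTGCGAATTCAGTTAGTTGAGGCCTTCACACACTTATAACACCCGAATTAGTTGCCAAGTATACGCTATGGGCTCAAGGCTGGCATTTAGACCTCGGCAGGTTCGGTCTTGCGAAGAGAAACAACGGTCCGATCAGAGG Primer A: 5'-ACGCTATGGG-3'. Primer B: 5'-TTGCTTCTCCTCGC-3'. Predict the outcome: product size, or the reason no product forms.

Primer B (TTGCTTCTCCTCGC) does not match the top strand, and its reverse complement GCGAGGAGAAGCAA does not match either.
With no annealing site for primer B, no amplification occurs.

No product — primer B has no binding site in the template.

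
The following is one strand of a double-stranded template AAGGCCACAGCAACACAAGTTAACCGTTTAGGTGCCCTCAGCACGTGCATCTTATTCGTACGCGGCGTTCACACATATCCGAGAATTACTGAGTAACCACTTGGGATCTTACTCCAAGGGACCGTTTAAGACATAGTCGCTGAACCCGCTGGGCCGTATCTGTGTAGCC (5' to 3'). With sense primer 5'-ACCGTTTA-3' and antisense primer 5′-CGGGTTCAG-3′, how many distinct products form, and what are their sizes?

The forward primer ACCGTTTA matches the top strand at positions 23–30, 121–128.
The reverse primer's reverse complement is CTGAACCCG, matching at positions 140–148.
Each forward site pairs with the reverse site to give a product ending at position 148: sizes 126, 28 bp.

Two products: 126 bp, 28 bp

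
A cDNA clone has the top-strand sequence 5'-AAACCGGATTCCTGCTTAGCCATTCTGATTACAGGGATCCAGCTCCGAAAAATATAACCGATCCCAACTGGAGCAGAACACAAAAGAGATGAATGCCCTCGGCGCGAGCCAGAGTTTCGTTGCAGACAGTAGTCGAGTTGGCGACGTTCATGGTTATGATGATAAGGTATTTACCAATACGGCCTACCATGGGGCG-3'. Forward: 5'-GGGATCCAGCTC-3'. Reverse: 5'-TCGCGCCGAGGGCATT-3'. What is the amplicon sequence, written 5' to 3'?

5'-GGGATCCAGCTCCGAAAAATATAACCGATCCCAACTGGAGCAGAACACAAAAGAGATGAATGCCCTCGGCGCGA-3'

The forward primer matches the template at positions 34–45.
Reverse complement of the reverse primer: AATGCCCTCGGCGCGA. This occurs on the top strand at positions 92–107.
The product is the template from position 34 through 107 (74 bp).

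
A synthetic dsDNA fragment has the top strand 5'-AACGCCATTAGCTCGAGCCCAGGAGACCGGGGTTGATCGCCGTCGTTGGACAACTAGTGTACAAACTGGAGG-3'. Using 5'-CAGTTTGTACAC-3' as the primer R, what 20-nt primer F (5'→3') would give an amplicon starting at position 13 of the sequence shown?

The reverse primer's reverse complement GTGTACAAACTG matches the template at positions 57–68; the product starts at position 13.
The forward primer is identical to the top strand over positions 13–32: TCGAGCCCAGGAGACCGGGG.

5'-TCGAGCCCAGGAGACCGGGG-3'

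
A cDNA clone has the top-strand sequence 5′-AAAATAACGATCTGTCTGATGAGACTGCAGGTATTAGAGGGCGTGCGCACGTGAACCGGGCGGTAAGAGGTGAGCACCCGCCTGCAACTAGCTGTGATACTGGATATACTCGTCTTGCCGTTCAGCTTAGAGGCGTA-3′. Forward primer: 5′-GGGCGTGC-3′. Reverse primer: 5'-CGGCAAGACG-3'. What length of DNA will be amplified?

The forward primer matches the template at positions 39–46.
Reverse complement of the reverse primer: CGTCTTGCCG. This occurs on the top strand at positions 111–120.
Amplicon spans positions 39–120: 82 bp.

82 bp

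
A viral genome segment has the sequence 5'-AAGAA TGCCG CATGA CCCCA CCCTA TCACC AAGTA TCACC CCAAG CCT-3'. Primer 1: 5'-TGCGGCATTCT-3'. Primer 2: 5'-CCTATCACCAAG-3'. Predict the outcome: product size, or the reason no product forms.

No product — the primers' 3' ends point away from each other.

Primer 1 (TGCGGCATTCT) has reverse complement AGAATGCCGCA, which matches the top strand at positions 2–12; primer 1 anneals to the top strand there with its 3' end pointing upstream toward position 2.
Primer 2 (CCTATCACCAAG) matches the top strand directly at positions 22–33; it anneals to the bottom strand with its 3' end pointing downstream toward position 33.
The 3' ends diverge (primer 1 extends toward position 1, primer 2 toward position 48), so the primers never converge on a shared product.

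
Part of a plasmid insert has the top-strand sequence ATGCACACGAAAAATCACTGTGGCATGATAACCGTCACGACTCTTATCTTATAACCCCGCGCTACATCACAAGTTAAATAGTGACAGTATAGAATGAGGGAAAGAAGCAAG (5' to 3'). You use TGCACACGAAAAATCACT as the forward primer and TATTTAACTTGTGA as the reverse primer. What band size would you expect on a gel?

79 bp

Forward primer TGCACACGAAAAATCACT is found on the top strand at positions 2–19.
Taking the reverse complement of TATTTAACTTGTGA gives TCACAAGTTAAATA, found at positions 67–80 on the template; the primer anneals here to the top strand with its 3' end pointing upstream.
Amplicon spans positions 2–80: 79 bp.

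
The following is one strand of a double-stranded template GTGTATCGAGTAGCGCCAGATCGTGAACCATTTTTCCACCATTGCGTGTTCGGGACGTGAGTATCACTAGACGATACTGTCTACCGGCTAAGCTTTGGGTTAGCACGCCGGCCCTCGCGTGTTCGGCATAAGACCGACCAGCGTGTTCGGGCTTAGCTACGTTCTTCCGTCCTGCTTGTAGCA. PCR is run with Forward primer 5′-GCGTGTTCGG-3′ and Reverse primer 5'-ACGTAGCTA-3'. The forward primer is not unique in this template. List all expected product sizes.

119 bp, 46 bp, 22 bp

The forward primer GCGTGTTCGG matches the top strand at positions 44–53, 117–126, 141–150.
The reverse primer's reverse complement is TAGCTACGT, matching at positions 154–162.
Each forward site pairs with the reverse site to give a product ending at position 162: sizes 119, 46, 22 bp.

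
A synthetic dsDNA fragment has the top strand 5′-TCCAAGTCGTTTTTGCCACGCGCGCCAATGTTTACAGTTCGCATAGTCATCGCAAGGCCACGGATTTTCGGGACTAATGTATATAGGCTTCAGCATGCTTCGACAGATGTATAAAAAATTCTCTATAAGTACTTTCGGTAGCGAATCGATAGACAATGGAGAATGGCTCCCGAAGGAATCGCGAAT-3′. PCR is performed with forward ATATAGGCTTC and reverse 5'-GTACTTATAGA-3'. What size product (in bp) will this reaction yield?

52 bp

Scanning the template, ATATAGGCTTC occurs at positions 81–91; this primer anneals to the bottom strand there with its 3' end pointing downstream.
Reverse complement of the reverse primer: TCTATAAGTAC. This occurs on the top strand at positions 122–132.
The product runs from position 81 to position 132, so its length is 132 − 81 + 1 = 52 bp.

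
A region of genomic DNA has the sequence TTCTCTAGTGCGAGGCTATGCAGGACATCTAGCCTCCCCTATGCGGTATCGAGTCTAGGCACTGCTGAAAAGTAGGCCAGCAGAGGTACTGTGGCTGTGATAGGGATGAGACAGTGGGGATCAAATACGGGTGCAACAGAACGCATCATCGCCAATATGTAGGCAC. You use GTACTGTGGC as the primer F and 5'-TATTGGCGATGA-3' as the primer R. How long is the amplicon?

72 bp

Scanning the template, GTACTGTGGC occurs at positions 86–95; this primer anneals to the bottom strand there with its 3' end pointing downstream.
Taking the reverse complement of TATTGGCGATGA gives TCATCGCCAATA, found at positions 146–157 on the template; the primer anneals here to the top strand with its 3' end pointing upstream.
Amplicon spans positions 86–157: 72 bp.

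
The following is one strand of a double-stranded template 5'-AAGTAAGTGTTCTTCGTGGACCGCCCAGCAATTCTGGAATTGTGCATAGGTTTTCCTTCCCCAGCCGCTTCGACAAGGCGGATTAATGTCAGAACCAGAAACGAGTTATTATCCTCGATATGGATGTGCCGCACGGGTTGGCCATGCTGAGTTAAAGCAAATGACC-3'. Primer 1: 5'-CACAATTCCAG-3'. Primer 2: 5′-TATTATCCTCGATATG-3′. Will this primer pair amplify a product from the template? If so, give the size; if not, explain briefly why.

No product — the primers' 3' ends point away from each other.

Primer 1 (CACAATTCCAG) has reverse complement CTGGAATTGTG, which matches the top strand at positions 34–44; primer 1 anneals to the top strand there with its 3' end pointing upstream toward position 34.
Primer 2 (TATTATCCTCGATATG) matches the top strand directly at positions 107–122; it anneals to the bottom strand with its 3' end pointing downstream toward position 122.
The 3' ends diverge (primer 1 extends toward position 1, primer 2 toward position 166), so the primers never converge on a shared product.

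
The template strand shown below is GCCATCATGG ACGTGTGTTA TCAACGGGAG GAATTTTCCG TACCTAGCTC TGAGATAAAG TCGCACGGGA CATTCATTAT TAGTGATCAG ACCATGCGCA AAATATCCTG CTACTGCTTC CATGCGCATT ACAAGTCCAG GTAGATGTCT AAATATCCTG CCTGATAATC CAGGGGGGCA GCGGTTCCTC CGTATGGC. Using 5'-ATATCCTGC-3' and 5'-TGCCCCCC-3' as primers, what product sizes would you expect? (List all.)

The forward primer ATATCCTGC matches the top strand at positions 103–111, 153–161.
The reverse primer's reverse complement is GGGGGGCA, matching at positions 173–180.
Each forward site pairs with the reverse site to give a product ending at position 180: sizes 78, 28 bp.

78 bp, 28 bp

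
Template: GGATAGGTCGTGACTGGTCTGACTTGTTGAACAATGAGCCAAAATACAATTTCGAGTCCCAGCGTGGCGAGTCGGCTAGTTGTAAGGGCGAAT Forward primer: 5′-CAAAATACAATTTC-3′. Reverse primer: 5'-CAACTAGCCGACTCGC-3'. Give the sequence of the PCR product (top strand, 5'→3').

5'-CAAAATACAATTTCGAGTCCCAGCGTGGCGAGTCGGCTAGTTG-3'

Scanning the template, CAAAATACAATTTC occurs at positions 40–53; this primer anneals to the bottom strand there with its 3' end pointing downstream.
Reverse complement of the reverse primer: GCGAGTCGGCTAGTTG. This occurs on the top strand at positions 67–82.
The product is the template from position 40 through 82 (43 bp).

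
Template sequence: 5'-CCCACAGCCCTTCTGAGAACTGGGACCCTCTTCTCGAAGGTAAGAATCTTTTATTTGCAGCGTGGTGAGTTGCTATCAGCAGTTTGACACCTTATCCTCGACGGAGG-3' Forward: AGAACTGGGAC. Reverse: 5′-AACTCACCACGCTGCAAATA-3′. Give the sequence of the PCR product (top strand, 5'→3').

Forward primer AGAACTGGGAC is found on the top strand at positions 16–26.
Taking the reverse complement of AACTCACCACGCTGCAAATA gives TATTTGCAGCGTGGTGAGTT, found at positions 52–71 on the template; the primer anneals here to the top strand with its 3' end pointing upstream.
The product is the template from position 16 through 71 (56 bp).

5'-AGAACTGGGACCCTCTTCTCGAAGGTAAGAATCTTTTATTTGCAGCGTGGTGAGTT-3'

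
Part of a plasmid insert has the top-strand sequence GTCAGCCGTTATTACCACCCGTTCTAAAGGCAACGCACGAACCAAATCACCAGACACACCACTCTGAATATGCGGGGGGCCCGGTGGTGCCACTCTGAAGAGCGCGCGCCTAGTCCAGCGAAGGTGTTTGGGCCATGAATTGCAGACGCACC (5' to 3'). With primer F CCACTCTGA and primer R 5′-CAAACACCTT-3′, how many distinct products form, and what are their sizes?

Two products: 72 bp, 41 bp

The forward primer CCACTCTGA matches the top strand at positions 59–67, 90–98.
The reverse primer's reverse complement is AAGGTGTTTG, matching at positions 121–130.
Each forward site pairs with the reverse site to give a product ending at position 130: sizes 72, 41 bp.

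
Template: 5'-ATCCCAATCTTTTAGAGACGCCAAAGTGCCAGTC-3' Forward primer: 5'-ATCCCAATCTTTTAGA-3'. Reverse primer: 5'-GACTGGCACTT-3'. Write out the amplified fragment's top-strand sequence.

5'-ATCCCAATCTTTTAGAGACGCCAAAGTGCCAGTC-3'

Forward primer ATCCCAATCTTTTAGA is found on the top strand at positions 1–16.
Reverse complement of the reverse primer: AAGTGCCAGTC. This occurs on the top strand at positions 24–34.
The product is the template from position 1 through 34 (34 bp).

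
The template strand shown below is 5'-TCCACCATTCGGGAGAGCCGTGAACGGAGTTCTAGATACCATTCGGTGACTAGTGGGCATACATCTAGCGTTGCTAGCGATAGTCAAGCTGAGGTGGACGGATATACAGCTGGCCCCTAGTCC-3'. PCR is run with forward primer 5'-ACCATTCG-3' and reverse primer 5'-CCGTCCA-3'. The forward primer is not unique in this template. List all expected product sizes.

98 bp, 64 bp

The forward primer ACCATTCG matches the top strand at positions 4–11, 38–45.
The reverse primer's reverse complement is TGGACGG, matching at positions 95–101.
Each forward site pairs with the reverse site to give a product ending at position 101: sizes 98, 64 bp.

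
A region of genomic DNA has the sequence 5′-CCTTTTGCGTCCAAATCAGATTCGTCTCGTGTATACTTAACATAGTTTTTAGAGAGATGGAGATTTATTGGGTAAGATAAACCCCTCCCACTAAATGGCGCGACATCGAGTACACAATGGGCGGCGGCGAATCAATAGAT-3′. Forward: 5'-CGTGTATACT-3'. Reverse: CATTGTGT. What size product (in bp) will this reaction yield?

Scanning the template, CGTGTATACT occurs at positions 28–37; this primer anneals to the bottom strand there with its 3' end pointing downstream.
Reverse complement of the reverse primer: ACACAATG. This occurs on the top strand at positions 112–119.
The product runs from position 28 to position 119, so its length is 119 − 28 + 1 = 92 bp.

92 bp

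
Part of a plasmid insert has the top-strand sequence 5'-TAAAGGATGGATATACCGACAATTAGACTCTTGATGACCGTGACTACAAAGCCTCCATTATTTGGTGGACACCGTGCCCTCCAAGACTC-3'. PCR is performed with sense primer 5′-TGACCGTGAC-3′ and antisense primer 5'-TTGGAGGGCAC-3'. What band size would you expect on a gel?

50 bp

Forward primer TGACCGTGAC is found on the top strand at positions 35–44.
Reverse complement of the reverse primer: GTGCCCTCCAA. This occurs on the top strand at positions 74–84.
Product length = (reverse-primer end) − (forward-primer start) + 1 = 84 − 35 + 1 = 50 bp.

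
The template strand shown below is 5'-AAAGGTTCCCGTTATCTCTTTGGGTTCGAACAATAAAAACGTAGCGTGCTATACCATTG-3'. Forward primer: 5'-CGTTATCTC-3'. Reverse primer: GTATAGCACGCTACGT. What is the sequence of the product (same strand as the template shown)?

5'-CGTTATCTCTTTGGGTTCGAACAATAAAAACGTAGCGTGCTATAC-3'

Forward primer CGTTATCTC is found on the top strand at positions 10–18.
Reverse complement of the reverse primer: ACGTAGCGTGCTATAC. This occurs on the top strand at positions 39–54.
The product is the template from position 10 through 54 (45 bp).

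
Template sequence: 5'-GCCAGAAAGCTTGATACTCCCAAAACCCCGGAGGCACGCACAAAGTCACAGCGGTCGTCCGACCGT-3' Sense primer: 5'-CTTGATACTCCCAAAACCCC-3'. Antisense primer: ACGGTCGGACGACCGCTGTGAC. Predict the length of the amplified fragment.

The forward primer matches the template at positions 10–29.
The reverse primer's reverse complement is GTCACAGCGGTCGTCCGACCGT, which matches the template at positions 45–66.
Product length = (reverse-primer end) − (forward-primer start) + 1 = 66 − 10 + 1 = 57 bp.

57 bp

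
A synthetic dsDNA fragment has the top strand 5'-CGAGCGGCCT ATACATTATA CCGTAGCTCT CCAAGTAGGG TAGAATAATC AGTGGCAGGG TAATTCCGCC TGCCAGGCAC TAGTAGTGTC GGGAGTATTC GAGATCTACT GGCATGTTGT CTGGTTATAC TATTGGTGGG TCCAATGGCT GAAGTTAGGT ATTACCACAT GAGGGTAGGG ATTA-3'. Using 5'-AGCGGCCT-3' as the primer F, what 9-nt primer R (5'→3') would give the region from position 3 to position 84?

The product's 3' end on the top strand is position 84.
The reverse primer anneals to the top strand over positions 76–84, i.e. to GGCACTAGT.
Its sequence written 5'→3' is the reverse complement: ACTAGTGCC.

5'-ACTAGTGCC-3'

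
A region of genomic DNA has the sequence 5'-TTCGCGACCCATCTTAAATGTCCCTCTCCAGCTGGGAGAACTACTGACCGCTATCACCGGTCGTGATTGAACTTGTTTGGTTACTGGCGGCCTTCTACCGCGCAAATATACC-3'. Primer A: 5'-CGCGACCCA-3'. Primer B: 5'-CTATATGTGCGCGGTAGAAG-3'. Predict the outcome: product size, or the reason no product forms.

Primer B (CTATATGTGCGCGGTAGAAG) does not match the top strand, and its reverse complement CTTCTACCGCGCACATATAG does not match either.
With no annealing site for primer B, no amplification occurs.

No product — primer B has no binding site in the template.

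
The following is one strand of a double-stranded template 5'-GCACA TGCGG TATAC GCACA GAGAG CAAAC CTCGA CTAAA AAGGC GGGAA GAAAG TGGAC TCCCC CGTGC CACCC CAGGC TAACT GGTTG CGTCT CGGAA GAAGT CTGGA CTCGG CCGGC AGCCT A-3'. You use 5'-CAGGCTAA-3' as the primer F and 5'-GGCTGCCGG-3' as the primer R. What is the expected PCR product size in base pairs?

49 bp

The forward primer matches the template at positions 76–83.
Taking the reverse complement of GGCTGCCGG gives CCGGCAGCC, found at positions 116–124 on the template; the primer anneals here to the top strand with its 3' end pointing upstream.
The product runs from position 76 to position 124, so its length is 124 − 76 + 1 = 49 bp.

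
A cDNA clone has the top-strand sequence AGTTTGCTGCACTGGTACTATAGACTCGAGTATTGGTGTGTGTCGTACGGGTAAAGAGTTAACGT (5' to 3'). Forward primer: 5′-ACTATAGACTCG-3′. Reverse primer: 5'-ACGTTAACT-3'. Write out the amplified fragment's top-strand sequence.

5'-ACTATAGACTCGAGTATTGGTGTGTGTCGTACGGGTAAAGAGTTAACGT-3'

The forward primer matches the template at positions 17–28.
The reverse primer's reverse complement is AGTTAACGT, which matches the template at positions 57–65.
The product is the template from position 17 through 65 (49 bp).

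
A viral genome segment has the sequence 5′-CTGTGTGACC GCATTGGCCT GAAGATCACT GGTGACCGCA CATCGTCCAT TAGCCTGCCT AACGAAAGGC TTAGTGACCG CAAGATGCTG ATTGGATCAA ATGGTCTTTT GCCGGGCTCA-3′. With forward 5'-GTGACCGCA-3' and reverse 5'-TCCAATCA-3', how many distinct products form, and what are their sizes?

The forward primer GTGACCGCA matches the top strand at positions 5–13, 32–40, 74–82.
The reverse primer's reverse complement is TGATTGGA, matching at positions 89–96.
Each forward site pairs with the reverse site to give a product ending at position 96: sizes 92, 65, 23 bp.

Three products: 92 bp, 65 bp, 23 bp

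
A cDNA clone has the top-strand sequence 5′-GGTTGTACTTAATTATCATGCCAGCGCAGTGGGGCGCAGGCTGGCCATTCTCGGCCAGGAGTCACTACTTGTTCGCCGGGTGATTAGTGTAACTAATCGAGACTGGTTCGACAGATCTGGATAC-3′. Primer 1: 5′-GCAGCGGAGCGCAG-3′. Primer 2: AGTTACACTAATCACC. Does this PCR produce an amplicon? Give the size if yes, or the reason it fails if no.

No product — primer 1 has no binding site in the template.

Primer 1 (GCAGCGGAGCGCAG) does not match the top strand, and its reverse complement CTGCGCTCCGCTGC does not match either.
With no annealing site for primer 1, no amplification occurs.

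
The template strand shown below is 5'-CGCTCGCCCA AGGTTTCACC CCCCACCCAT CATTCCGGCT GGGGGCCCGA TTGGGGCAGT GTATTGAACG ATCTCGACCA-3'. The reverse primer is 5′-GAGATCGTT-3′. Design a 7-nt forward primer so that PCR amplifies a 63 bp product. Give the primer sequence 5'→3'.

The reverse primer's reverse complement AACGATCTC matches the template at positions 67–75, so the product ends at position 75.
A 63 bp product then starts at position 75 − 63 + 1 = 13.
The forward primer is identical to the top strand there: GTTTCAC.

5'-GTTTCAC-3'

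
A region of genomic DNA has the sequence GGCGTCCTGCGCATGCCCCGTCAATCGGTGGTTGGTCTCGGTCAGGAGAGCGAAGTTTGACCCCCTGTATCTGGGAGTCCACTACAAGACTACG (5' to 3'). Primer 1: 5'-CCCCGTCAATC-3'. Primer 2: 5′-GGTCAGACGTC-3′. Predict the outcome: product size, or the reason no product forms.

Primer 2 (GGTCAGACGTC) does not match the top strand, and its reverse complement GACGTCTGACC does not match either.
With no annealing site for primer 2, no amplification occurs.

No product — primer 2 has no binding site in the template.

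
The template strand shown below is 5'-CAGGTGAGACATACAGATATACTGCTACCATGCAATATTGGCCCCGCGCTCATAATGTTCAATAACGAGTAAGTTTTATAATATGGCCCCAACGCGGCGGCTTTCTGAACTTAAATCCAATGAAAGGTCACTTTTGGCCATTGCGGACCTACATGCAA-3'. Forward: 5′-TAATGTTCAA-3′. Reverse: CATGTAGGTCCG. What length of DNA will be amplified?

103 bp

The forward primer matches the template at positions 53–62.
The reverse primer's reverse complement is CGGACCTACATG, which matches the template at positions 144–155.
Product length = (reverse-primer end) − (forward-primer start) + 1 = 155 − 53 + 1 = 103 bp.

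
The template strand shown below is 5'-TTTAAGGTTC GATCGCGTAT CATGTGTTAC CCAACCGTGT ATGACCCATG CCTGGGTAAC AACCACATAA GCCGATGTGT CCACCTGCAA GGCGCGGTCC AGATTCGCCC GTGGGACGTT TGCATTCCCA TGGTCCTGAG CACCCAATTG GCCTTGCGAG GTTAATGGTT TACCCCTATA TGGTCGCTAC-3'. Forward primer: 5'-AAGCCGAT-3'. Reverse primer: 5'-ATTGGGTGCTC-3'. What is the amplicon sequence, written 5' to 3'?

Scanning the template, AAGCCGAT occurs at positions 69–76; this primer anneals to the bottom strand there with its 3' end pointing downstream.
The reverse primer's reverse complement is GAGCACCCAAT, which matches the template at positions 138–148.
The product is the template from position 69 through 148 (80 bp).

5'-AAGCCGATGTGTCCACCTGCAAGGCGCGGTCCAGATTCGCCCGTGGGACGTTTGCATTCCCATGGTCCTGAGCACCCAAT-3'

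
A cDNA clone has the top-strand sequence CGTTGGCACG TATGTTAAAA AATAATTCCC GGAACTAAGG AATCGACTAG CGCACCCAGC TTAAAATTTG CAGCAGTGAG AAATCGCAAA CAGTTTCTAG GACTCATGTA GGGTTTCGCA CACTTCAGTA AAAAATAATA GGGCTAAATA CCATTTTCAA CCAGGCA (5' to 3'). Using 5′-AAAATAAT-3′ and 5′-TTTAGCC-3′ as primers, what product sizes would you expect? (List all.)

The forward primer AAAATAAT matches the top strand at positions 19–26, 132–139.
The reverse primer's reverse complement is GGCTAAA, matching at positions 142–148.
Each forward site pairs with the reverse site to give a product ending at position 148: sizes 130, 17 bp.

130 bp, 17 bp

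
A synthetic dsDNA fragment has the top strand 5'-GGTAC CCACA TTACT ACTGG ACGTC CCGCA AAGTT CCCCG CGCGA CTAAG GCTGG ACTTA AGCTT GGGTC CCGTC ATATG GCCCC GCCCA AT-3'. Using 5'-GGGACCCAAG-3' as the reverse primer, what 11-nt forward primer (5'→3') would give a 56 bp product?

5'-CTGGACGTCCC-3'

The reverse primer's reverse complement CTTGGGTCCC matches the template at positions 63–72, so the product ends at position 72.
A 56 bp product then starts at position 72 − 56 + 1 = 17.
The forward primer is identical to the top strand there: CTGGACGTCCC.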